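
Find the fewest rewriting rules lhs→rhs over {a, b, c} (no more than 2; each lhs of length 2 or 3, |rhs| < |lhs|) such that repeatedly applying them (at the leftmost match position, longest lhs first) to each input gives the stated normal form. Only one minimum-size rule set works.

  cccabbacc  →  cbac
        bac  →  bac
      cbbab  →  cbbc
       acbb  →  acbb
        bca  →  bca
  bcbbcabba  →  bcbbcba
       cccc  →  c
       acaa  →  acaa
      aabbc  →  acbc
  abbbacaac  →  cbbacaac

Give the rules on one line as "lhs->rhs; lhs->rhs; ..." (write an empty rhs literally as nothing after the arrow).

ab->c; cc->c

  | cccabbacc => ccabbacc => cabbacc => ccbacc => cbacc => cbac
  | bac
  | cbbab => cbbc
  | acbb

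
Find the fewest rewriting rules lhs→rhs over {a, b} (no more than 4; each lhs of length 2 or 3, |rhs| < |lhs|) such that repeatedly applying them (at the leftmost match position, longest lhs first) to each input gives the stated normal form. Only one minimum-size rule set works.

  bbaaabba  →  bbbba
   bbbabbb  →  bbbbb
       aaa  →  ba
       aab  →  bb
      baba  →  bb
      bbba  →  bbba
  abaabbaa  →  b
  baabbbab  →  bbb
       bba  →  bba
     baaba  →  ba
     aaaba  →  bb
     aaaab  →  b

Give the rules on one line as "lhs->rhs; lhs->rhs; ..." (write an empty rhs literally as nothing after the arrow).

  | bbaaabba => bababba => bbbba
  | bbbabbb => bbbbb
  | aaa => ba
  | aab => bb

aa->b; ab->; aba->b; baa->ab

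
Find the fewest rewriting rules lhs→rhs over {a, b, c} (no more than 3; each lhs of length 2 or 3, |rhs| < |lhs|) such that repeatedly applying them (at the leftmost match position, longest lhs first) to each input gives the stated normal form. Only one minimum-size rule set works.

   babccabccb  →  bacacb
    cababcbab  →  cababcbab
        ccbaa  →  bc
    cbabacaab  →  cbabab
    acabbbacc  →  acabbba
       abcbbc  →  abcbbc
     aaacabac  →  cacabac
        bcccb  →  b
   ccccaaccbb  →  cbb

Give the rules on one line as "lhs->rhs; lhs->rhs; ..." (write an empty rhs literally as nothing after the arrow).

aa->c; bcc->c; cc->

  | babccabccb => bacabccb => bacacb
  | cababcbab
  | ccbaa => baa => bc
  | cbabacaab => cbabaccb => cbabab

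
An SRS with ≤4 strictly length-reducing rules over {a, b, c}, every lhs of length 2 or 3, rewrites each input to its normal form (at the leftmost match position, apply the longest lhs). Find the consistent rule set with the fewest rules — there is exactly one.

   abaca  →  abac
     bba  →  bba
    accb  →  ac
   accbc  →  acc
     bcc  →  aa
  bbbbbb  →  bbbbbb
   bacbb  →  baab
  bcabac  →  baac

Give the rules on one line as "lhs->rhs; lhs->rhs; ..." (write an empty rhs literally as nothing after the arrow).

bcc->aa; ca->c; cb->a

  | abaca => abac
  | bba
  | accb => aca => ac
  | accbc => acac => acc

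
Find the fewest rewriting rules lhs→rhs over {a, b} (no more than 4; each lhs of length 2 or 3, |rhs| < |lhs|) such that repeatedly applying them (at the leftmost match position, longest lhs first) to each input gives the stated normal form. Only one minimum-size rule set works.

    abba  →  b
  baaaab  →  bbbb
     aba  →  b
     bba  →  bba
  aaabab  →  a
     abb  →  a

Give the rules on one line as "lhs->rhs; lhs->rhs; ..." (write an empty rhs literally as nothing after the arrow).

aa->b; ab->a; bab->

  | abba => aba => aa => b
  | baaaab => bbaab => bbbb
  | aba => aa => b
  | bba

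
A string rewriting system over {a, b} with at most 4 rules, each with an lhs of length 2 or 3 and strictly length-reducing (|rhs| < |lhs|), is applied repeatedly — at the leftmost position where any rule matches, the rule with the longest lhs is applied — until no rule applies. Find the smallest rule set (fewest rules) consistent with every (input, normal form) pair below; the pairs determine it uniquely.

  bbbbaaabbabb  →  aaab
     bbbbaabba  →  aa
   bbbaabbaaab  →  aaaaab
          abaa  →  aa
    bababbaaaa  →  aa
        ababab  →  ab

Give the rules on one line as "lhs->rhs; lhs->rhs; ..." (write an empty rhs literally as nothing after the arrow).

abb->ab; ba->; bbb->a

  | bbbbaaabbabb => abaaabbabb => aaabbabb => aaababb => aaabb => aaab
  | bbbbaabba => abaabba => aabba => aaba => aa
  | bbbaabbaaab => aaabbaaab => aaabaaab => aaaaab
  | abaa => aa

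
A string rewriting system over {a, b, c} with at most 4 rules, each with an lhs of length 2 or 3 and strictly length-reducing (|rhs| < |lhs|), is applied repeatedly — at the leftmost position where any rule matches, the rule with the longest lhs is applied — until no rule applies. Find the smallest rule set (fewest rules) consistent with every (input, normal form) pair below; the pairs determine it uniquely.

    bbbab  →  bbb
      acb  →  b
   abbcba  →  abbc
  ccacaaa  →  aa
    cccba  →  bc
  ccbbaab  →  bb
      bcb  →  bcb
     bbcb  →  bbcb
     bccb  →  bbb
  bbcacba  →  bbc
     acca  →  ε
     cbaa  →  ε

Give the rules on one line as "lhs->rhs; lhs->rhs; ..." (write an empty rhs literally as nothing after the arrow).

ac->; ba->; ca->; cc->b

  | bbbab => bbb
  | acb => b
  | abbcba => abbc
  | ccacaaa => bacaaa => caaa => aa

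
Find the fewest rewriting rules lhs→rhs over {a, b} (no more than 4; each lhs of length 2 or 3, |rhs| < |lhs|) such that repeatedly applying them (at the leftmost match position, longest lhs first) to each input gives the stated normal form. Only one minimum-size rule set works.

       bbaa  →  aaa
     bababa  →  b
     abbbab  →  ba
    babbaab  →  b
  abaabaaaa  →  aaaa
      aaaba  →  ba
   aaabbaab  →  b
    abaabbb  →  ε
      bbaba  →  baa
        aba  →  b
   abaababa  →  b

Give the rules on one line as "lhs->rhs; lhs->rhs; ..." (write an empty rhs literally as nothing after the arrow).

  | bbaa => aaa
  | bababa => bbba => aba => b
  | abbbab => bbab => aab => ba
  | babbaab => bbaab => aaab => aba => b

aab->ba; ab->; aba->b; bb->a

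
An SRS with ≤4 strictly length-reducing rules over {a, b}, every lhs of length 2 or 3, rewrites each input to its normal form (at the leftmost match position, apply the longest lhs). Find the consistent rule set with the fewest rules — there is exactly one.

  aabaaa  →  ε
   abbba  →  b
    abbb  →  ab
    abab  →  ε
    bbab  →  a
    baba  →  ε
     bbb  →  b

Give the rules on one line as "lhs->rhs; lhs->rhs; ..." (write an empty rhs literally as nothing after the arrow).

aba->b; ba->; bb->; bba->ab

  | aabaaa => abaa => ba => ε
  | abbba => aba => b
  | abbb => ab
  | abab => bb => ε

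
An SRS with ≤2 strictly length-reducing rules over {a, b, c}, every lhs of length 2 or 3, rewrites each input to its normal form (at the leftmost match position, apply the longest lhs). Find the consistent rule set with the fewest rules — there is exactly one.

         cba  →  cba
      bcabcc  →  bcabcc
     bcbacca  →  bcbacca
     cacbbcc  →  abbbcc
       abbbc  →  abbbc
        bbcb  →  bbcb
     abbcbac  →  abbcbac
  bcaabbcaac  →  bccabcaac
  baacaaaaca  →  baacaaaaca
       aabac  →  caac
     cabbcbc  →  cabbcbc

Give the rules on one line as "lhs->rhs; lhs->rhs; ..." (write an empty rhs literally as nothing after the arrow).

aab->ca; cac->ab

  | cba
  | bcabcc
  | bcbacca
  | cacbbcc => abbbcc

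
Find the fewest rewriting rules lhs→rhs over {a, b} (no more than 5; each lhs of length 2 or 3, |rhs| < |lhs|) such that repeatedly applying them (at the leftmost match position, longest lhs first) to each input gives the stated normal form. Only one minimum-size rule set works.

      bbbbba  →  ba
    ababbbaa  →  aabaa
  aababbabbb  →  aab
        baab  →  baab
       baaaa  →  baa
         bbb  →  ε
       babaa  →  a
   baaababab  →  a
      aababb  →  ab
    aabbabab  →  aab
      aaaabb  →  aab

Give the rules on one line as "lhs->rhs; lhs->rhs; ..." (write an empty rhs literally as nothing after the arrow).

  | bbbbba => bba => ba
  | ababbbaa => aabbaa => aabaa
  | aababbabbb => aaababbb => ababbb => aabb => aab
  | baab

aaa->a; bab->a; bb->b; bbb->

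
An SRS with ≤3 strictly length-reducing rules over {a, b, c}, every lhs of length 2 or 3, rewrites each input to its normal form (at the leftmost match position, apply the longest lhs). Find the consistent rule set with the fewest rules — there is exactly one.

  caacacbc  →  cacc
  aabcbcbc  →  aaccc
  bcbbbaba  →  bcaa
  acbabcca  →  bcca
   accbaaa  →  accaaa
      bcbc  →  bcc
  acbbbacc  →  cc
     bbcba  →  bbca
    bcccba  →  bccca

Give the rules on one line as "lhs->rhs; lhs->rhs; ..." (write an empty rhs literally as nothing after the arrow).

ab->a; aca->; cb->c

  | caacacbc => cacbc => cacc
  | aabcbcbc => aacbcbc => aaccbc => aaccc
  | bcbbbaba => bcbbaba => bcbaba => bcaba => bcaa
  | acbabcca => acabcca => bcca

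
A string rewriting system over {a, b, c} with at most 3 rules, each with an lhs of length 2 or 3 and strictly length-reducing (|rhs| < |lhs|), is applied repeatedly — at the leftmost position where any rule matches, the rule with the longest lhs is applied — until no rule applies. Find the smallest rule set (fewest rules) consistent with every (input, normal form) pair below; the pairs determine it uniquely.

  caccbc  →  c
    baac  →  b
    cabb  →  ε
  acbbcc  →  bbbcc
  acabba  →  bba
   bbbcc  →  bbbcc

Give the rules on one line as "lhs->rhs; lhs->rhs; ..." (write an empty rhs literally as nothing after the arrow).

ab->; ac->b; cb->

  | caccbc => cbcbc => cbc => c
  | baac => bab => b
  | cabb => cb => ε
  | acbbcc => bbbcc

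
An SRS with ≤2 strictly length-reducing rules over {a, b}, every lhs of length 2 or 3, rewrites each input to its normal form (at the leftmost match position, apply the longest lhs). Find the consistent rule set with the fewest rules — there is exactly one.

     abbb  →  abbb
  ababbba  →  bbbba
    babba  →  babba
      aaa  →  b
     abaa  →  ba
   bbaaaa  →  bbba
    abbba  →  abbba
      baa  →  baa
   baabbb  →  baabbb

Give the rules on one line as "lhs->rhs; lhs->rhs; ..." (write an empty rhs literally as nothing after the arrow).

aaa->b; aba->b

  | abbb
  | ababbba => bbbba
  | babba
  | aaa => b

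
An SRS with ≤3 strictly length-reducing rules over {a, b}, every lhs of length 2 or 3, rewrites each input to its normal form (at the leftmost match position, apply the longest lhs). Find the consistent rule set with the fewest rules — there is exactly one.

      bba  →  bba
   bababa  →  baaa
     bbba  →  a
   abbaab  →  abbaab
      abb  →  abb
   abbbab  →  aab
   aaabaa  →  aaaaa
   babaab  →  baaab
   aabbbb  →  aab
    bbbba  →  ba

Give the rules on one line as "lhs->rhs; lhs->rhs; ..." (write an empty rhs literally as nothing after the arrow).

  | bba
  | bababa => baaba => baaa
  | bbba => a
  | abbaab

aba->aa; bbb->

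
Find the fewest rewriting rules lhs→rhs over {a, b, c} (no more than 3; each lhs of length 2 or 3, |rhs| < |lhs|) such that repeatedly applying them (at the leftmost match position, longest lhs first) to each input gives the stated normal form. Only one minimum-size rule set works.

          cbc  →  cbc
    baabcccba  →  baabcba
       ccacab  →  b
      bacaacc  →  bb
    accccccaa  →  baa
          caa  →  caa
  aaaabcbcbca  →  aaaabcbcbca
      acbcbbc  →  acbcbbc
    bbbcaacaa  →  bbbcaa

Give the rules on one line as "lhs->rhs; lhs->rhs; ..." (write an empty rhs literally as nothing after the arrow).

  | cbc
  | baabcccba => baabcba
  | ccacab => acab => b
  | bacaacc => bacc => bb

aca->; acc->b; cc->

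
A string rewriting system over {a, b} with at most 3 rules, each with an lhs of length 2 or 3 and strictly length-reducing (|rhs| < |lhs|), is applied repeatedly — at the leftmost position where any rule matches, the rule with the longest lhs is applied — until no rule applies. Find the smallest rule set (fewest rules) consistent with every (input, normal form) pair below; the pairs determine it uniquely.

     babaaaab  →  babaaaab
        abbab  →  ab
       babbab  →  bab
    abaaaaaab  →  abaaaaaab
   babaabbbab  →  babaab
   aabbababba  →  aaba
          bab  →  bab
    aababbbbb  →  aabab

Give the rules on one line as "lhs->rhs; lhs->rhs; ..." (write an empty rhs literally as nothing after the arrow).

  | babaaaab
  | abbab => ab
  | babbab => bab
  | abaaaaaab

bb->b; bba->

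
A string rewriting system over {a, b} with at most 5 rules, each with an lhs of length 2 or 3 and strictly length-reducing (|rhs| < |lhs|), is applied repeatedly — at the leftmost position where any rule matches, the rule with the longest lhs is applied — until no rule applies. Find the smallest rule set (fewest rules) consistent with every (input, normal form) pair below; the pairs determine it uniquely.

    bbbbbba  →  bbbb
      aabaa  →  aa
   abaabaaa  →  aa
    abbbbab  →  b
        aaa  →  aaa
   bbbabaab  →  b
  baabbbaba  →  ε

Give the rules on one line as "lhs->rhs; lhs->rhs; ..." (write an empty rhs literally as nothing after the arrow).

  | bbbbbba => bbbb
  | aabaa => aa
  | abaabaaa => abaaa => aa
  | abbbbab => bbab => b

ab->b; aba->; abb->; bba->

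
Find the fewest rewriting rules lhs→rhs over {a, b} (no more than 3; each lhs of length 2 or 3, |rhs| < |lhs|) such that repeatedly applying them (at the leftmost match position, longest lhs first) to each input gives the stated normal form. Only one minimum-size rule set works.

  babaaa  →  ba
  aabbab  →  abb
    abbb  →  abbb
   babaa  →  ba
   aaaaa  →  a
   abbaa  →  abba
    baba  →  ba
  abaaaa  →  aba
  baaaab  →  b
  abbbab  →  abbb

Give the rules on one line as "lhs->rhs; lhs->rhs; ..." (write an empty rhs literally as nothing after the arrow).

  | babaaa => baaa => baa => ba
  | aabbab => abbab => abb
  | abbb
  | babaa => baa => ba

aa->a; bab->b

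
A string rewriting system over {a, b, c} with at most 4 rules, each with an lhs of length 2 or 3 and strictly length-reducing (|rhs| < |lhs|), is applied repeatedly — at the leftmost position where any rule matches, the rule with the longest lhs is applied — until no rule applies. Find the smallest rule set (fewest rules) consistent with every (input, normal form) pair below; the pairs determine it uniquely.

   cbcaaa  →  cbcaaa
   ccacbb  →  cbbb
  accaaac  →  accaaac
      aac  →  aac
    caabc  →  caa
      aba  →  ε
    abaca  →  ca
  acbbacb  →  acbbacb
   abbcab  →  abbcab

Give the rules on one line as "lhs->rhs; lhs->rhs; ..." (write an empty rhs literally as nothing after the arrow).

aba->; abc->a; cac->b

  | cbcaaa
  | ccacbb => cbbb
  | accaaac
  | aac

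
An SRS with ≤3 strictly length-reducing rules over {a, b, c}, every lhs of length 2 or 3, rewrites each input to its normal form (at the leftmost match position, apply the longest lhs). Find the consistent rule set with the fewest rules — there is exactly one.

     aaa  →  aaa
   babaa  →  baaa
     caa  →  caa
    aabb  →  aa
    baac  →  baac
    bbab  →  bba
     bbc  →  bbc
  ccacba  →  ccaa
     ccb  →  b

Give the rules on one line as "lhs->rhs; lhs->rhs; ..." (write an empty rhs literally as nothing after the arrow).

  | aaa
  | babaa => baaa
  | caa
  | aabb => aab => aa

ab->a; cb->b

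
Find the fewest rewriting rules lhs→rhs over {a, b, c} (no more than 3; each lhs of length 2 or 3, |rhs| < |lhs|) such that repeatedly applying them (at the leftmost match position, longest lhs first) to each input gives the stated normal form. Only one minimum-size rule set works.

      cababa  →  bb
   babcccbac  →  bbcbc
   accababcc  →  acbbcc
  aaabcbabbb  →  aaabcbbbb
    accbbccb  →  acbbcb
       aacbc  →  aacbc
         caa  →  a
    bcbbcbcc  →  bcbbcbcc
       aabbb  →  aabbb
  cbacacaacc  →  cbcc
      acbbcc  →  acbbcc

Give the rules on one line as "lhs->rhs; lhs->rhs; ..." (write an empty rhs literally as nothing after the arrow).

  | cababa => baba => bba => bb
  | babcccbac => bbcccbac => bbccbac => bbcbac => bbcbc
  | accababcc => acbabcc => acbbcc
  | aaabcbabbb => aaabcbbbb

ba->b; ca->; ccb->cb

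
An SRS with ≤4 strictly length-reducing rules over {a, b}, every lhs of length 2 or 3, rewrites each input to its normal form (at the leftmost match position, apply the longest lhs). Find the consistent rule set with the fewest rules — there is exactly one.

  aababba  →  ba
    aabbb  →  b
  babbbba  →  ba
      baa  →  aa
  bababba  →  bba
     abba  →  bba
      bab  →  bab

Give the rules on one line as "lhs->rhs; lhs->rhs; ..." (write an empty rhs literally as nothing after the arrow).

abb->bb; baa->aa; bbb->b

  | aababba => aabbba => abbba => bbba => ba
  | aabbb => abbb => bbb => b
  | babbbba => bbbbba => bbba => ba
  | baa => aa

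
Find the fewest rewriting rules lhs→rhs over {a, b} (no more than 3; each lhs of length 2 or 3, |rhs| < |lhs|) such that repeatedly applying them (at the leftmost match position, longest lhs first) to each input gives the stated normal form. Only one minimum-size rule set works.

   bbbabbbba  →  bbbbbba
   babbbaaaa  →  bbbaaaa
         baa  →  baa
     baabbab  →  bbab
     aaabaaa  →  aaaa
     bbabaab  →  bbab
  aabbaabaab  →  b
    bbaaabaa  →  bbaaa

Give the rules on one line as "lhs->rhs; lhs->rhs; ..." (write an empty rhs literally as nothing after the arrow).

aab->; abb->b

  | bbbabbbba => bbbbbba
  | babbbaaaa => bbbaaaa
  | baa
  | baabbab => bbab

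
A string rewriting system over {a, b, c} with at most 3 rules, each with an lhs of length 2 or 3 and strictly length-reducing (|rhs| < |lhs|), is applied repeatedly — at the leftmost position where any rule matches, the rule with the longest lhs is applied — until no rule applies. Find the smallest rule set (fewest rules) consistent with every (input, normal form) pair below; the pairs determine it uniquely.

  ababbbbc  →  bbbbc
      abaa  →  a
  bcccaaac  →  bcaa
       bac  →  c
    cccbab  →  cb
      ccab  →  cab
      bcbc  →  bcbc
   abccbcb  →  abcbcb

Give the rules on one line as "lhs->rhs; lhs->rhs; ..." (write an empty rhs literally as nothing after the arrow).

  | ababbbbc => acbbbbc => bbbbc
  | abaa => aca => a
  | bcccaaac => bccaaac => bcaaac => bcaa
  | bac => cc => c

ac->; ba->c; cc->c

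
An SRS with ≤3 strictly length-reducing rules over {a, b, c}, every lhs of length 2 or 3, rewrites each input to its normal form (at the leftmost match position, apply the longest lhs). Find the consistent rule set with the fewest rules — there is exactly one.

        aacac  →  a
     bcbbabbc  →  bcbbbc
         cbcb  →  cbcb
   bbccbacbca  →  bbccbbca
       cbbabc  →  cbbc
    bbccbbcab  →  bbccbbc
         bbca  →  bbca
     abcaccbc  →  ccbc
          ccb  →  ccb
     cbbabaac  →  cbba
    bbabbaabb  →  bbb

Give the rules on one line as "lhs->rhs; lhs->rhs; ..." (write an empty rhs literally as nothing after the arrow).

  | aacac => aac => a
  | bcbbabbc => bcbbbc
  | cbcb
  | bbccbacbca => bbccbbca

ab->; ac->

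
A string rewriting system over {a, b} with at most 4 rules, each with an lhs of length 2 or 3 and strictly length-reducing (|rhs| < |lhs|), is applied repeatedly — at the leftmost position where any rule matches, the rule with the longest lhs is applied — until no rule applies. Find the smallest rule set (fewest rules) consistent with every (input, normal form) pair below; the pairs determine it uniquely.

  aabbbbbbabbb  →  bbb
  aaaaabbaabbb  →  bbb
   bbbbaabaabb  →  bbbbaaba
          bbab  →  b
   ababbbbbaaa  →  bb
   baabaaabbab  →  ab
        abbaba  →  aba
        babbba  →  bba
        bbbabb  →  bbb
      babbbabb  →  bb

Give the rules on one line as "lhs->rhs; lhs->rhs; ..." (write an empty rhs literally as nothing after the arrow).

  | aabbbbbbabbb => abbbbabbb => bbabbb => bbb
  | aaaaabbaabbb => aabbaabbb => aaabbb => bbb
  | bbbbaabaabb => bbbbaaba
  | bbab => b

aaa->; abb->; bab->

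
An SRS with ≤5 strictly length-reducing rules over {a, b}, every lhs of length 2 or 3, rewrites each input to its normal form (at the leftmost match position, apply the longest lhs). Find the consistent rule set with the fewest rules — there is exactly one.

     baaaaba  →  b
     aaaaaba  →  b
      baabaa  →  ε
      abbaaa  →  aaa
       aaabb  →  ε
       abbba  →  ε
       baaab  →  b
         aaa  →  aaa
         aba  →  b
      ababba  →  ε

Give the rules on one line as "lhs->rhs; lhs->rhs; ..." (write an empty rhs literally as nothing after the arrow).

ab->b; aba->b; ba->; bb->

  | baaaaba => aaaba => aab => ab => b
  | aaaaaba => aaaab => aaab => aab => ab => b
  | baabaa => abaa => ba => ε
  | abbaaa => bbaaa => aaa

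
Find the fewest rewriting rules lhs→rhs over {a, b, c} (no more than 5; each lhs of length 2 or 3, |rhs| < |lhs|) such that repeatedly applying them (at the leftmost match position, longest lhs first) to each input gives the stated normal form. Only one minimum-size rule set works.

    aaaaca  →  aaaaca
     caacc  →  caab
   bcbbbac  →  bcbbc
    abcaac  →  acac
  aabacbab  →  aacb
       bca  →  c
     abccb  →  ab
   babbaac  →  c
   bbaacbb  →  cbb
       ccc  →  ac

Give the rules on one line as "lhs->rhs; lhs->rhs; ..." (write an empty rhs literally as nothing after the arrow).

  | aaaaca
  | caacc => caab
  | bcbbbac => bcbbc
  | abcaac => acac

acc->ab; ba->; bca->c; cc->a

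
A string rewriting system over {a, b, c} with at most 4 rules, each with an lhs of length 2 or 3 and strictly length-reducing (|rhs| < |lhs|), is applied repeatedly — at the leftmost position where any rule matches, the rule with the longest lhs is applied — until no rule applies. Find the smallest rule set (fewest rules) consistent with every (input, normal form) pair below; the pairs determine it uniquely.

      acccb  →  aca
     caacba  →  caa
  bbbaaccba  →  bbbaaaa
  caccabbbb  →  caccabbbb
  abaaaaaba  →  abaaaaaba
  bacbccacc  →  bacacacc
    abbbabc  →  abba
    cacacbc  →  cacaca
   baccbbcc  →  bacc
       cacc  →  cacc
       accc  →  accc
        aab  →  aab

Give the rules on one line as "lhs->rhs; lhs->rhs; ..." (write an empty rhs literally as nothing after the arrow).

abc->c; bc->a; cba->; ccb->a

  | acccb => aca
  | caacba => caa
  | bbbaaccba => bbbaaaa
  | caccabbbb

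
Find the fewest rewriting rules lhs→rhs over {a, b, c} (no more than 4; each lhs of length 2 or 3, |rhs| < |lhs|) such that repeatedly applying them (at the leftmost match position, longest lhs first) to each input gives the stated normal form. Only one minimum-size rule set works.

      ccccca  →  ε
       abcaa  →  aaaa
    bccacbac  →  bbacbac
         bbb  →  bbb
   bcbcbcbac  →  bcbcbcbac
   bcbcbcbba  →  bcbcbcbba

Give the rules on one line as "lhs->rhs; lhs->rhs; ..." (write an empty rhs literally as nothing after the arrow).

baa->; bca->aa; cc->b

  | ccccca => bccca => bbca => baa => ε
  | abcaa => aaaa
  | bccacbac => bbacbac
  | bbb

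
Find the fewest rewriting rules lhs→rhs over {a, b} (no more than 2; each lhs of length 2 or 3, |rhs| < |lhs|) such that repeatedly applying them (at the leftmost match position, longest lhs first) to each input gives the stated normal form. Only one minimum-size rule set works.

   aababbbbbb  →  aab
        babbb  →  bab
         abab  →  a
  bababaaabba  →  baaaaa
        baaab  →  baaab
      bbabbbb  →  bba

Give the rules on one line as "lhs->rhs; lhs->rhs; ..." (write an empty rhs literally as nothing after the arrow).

aba->ab; abb->a

  | aababbbbbb => aabbbbbbb => aabbbbb => aabbb => aab
  | babbb => bab
  | abab => abb => a
  | bababaaabba => babbaaabba => baaaabba => baaaaa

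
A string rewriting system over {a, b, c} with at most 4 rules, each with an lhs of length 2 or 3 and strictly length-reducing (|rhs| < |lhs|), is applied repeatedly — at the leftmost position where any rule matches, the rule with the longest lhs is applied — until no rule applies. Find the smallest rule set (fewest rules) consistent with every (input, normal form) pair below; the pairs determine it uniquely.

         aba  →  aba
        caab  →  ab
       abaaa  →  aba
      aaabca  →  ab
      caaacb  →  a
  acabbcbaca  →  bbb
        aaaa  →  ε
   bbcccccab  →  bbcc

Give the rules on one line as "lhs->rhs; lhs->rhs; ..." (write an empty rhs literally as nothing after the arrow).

aa->; aca->b; ca->; cb->a

  | aba
  | caab => ab
  | abaaa => aba
  | aaabca => abca => ab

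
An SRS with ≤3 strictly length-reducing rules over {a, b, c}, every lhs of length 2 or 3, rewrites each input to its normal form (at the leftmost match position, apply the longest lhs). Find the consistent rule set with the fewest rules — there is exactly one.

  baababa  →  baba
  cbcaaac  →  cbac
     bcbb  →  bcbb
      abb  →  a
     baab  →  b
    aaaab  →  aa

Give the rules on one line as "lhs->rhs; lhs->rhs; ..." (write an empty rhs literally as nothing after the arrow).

aab->; abb->a; caa->

  | baababa => baba
  | cbcaaac => cbac
  | bcbb
  | abb => a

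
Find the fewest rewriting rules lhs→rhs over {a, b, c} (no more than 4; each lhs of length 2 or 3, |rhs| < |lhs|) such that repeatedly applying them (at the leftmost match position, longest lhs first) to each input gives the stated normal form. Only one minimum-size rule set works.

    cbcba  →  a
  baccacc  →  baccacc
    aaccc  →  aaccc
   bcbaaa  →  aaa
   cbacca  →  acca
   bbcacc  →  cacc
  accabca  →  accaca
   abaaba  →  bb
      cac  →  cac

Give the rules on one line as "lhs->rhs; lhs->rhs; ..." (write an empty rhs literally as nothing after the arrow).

aba->b; bc->c; cb->

  | cbcba => cba => a
  | baccacc
  | aaccc
  | bcbaaa => cbaaa => aaa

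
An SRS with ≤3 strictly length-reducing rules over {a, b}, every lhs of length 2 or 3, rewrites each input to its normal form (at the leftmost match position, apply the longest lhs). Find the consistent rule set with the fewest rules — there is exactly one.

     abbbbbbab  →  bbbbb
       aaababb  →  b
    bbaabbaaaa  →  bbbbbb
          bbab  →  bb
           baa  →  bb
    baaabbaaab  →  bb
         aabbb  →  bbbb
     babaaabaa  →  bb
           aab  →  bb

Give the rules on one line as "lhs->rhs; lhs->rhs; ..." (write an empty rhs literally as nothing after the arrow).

  | abbbbbbab => bbbbbab => bbbbb
  | aaababb => ababb => abb => b
  | bbaabbaaaa => bbbbbaaaa => bbbbbaa => bbbbbb
  | bbab => bb

aa->b; aaa->a; ab->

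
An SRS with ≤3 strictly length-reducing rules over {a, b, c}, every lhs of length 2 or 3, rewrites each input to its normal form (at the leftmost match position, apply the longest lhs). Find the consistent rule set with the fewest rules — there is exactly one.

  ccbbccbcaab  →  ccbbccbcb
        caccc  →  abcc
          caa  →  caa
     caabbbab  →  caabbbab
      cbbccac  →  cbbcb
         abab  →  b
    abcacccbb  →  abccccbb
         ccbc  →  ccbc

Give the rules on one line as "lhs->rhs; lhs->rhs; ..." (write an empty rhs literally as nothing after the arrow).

  | ccbbccbcaab => ccbbccbcab => ccbbccbcb
  | caccc => abcc
  | caa
  | caabbbab

aba->; bca->bc; cac->ab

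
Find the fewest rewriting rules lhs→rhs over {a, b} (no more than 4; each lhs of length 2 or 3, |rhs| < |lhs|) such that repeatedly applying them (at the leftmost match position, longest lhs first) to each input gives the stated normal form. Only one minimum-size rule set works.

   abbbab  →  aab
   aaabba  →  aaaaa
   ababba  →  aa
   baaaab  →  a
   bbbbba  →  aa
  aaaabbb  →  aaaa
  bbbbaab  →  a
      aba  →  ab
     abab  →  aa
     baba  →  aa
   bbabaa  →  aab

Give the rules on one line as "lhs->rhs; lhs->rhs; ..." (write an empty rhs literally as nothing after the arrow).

ba->b; bb->a; bbb->

  | abbbab => aab
  | aaabba => aaaaa
  | ababba => abbba => aa
  | baaaab => baaab => baab => bab => bb => a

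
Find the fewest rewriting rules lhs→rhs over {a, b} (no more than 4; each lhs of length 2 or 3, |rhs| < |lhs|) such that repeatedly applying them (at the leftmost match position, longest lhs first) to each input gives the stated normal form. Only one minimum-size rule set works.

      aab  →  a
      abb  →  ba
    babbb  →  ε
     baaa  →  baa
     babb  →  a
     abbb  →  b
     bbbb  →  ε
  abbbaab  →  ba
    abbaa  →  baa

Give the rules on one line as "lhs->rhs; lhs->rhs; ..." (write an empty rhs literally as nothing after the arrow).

  | aab => a
  | abb => ba
  | babbb => bbab => ab => ε
  | baaa => baa

aaa->aa; ab->; abb->ba; bb->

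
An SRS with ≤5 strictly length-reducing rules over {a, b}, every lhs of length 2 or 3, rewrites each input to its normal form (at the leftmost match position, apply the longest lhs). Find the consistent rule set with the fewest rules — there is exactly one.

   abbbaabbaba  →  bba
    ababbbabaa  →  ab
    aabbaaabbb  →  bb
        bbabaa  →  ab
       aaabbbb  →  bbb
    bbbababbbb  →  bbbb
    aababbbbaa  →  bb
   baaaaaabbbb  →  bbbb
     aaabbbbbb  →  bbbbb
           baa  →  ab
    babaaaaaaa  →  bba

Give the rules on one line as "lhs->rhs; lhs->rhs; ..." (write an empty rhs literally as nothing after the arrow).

aa->b; abb->bb; baa->ab; bab->

  | abbbaabbaba => bbbaabbaba => bbabbbaba => bbbaba => bba
  | ababbbabaa => abbabaa => bbabaa => baa => ab
  | aabbaaabbb => bbbaaabbb => bbababbb => babbb => bb
  | bbabaa => baa => ab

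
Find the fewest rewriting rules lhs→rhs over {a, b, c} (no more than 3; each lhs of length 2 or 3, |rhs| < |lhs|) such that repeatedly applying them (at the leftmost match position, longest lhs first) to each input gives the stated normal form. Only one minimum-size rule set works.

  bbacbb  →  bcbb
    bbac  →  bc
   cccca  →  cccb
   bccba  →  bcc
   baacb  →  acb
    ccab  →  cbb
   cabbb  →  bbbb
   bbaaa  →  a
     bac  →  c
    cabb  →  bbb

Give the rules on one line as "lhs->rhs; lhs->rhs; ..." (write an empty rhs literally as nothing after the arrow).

ba->; ca->b

  | bbacbb => bcbb
  | bbac => bc
  | cccca => cccb
  | bccba => bcc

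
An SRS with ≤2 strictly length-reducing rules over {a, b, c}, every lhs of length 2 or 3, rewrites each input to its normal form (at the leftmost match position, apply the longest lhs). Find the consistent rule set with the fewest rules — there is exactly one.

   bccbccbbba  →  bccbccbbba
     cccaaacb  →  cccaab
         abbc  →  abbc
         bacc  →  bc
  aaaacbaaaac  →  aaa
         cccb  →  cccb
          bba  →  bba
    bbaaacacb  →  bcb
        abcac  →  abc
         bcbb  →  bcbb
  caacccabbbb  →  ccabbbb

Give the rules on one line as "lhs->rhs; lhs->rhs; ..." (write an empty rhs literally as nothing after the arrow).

ac->; baa->c

  | bccbccbbba
  | cccaaacb => cccaab
  | abbc
  | bacc => bc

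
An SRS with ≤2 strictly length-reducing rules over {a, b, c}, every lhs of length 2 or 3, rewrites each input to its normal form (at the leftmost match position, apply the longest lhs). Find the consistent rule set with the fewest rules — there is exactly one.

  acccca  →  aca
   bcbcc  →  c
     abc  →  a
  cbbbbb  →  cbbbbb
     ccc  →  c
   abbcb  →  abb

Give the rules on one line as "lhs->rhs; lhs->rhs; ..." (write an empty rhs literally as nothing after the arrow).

  | acccca => accca => acca => aca
  | bcbcc => bcc => c
  | abc => a
  | cbbbbb

bc->; cc->c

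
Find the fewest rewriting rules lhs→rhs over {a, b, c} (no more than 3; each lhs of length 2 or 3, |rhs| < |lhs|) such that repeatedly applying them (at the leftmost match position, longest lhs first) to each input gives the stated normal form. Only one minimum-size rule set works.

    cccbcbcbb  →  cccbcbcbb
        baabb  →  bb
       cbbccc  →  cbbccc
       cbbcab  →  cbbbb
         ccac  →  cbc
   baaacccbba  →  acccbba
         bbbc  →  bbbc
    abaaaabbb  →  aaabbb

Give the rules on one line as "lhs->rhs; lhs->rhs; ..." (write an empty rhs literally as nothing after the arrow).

  | cccbcbcbb
  | baabb => bb
  | cbbccc
  | cbbcab => cbbbb

baa->; ca->b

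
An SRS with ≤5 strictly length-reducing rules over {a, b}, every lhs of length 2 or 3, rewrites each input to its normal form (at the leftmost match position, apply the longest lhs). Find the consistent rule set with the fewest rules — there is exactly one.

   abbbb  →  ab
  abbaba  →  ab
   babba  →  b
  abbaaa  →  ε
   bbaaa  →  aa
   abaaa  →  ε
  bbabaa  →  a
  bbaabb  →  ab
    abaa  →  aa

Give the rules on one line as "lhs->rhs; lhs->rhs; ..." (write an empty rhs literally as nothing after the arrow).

aaa->; ba->b; baa->a; bb->b

  | abbbb => abbb => abb => ab
  | abbaba => ababa => abba => aba => ab
  | babba => bbba => bba => ba => b
  | abbaaa => abaaa => aaa => ε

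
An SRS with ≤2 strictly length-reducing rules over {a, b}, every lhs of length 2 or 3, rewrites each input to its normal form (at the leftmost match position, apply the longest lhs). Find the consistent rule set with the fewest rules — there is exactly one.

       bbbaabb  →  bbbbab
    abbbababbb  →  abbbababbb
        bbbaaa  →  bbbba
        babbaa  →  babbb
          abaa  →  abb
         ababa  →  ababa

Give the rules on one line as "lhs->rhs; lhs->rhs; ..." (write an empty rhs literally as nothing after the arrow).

aa->b; aab->ba

  | bbbaabb => bbbbab
  | abbbababbb
  | bbbaaa => bbbba
  | babbaa => babbb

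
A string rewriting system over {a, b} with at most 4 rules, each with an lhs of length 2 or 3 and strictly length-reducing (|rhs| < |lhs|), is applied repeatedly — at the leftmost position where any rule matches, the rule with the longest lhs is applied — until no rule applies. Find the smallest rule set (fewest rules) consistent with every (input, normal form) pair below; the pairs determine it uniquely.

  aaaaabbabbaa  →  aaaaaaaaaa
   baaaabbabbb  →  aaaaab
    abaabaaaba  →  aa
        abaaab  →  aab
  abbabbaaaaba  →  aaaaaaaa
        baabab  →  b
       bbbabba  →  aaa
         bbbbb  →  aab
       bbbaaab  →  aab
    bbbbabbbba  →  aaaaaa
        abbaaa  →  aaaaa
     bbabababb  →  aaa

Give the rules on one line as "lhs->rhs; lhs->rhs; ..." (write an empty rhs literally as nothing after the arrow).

  | aaaaabbabbaa => aaaaaaabbaa => aaaaaaaaaa
  | baaaabbabbb => aabbabbb => aaaabbb => aaaaab
  | abaabaaaba => abaaaba => aaba => aa
  | abaaab => aab

ba->; baa->; bb->a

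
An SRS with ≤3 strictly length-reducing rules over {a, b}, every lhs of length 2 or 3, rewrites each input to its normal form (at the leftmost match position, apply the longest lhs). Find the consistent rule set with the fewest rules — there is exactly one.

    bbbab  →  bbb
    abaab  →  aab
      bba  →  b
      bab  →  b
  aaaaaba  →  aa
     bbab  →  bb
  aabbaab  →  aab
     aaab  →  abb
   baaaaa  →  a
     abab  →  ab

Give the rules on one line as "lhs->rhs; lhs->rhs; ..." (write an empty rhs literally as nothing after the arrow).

aaa->ab; ba->

  | bbbab => bbb
  | abaab => aab
  | bba => b
  | bab => b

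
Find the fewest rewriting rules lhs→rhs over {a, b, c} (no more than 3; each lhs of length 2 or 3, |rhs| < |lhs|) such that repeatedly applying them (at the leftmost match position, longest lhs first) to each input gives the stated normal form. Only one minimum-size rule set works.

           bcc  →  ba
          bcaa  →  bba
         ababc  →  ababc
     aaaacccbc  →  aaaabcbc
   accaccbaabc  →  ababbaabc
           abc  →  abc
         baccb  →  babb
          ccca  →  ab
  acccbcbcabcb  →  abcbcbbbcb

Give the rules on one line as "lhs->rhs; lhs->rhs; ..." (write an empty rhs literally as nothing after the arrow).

acc->ab; ca->b; cc->a

  | bcc => ba
  | bcaa => bba
  | ababc
  | aaaacccbc => aaaabcbc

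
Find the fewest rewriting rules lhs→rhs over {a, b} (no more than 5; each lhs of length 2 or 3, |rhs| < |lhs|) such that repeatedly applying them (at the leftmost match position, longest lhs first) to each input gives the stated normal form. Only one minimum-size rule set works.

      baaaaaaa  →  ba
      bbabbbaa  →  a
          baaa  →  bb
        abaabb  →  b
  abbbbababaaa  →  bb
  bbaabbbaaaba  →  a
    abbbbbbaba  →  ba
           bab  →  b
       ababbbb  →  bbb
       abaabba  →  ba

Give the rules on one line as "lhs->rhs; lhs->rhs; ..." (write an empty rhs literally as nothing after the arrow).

aa->a; aaa->b; ab->; bba->a

  | baaaaaaa => bbaaaa => aaaa => ba
  | bbabbbaa => abbbaa => bbaa => aa => a
  | baaa => bb
  | abaabb => aabb => abb => b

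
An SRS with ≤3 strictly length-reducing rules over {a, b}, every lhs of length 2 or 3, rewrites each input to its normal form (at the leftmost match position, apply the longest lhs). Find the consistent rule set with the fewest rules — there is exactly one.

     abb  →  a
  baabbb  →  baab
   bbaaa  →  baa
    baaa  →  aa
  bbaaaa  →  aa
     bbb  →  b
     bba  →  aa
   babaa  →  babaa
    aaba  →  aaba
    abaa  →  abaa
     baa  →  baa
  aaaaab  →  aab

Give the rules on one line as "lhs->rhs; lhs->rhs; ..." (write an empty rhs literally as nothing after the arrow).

  | abb => a
  | baabbb => baab
  | bbaaa => aaaa => baa
  | baaa => bba => aa

aaa->ba; bb->; bba->aa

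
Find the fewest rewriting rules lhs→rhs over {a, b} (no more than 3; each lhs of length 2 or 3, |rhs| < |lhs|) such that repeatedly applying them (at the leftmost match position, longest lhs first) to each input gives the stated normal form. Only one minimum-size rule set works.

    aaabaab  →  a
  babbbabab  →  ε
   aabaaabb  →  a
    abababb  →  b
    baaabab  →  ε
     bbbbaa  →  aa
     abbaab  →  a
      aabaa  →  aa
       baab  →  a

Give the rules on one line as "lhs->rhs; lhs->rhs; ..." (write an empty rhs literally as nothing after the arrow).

  | aaabaab => aabaab => abaab => baab => aab => a
  | babbbabab => abbbabab => bbabab => babab => abab => bab => ab => ε
  | aabaaabb => abaaabb => baaabb => aaabb => aab => a
  | abababb => bababb => ababb => babb => abb => b

ab->; aba->ba; ba->a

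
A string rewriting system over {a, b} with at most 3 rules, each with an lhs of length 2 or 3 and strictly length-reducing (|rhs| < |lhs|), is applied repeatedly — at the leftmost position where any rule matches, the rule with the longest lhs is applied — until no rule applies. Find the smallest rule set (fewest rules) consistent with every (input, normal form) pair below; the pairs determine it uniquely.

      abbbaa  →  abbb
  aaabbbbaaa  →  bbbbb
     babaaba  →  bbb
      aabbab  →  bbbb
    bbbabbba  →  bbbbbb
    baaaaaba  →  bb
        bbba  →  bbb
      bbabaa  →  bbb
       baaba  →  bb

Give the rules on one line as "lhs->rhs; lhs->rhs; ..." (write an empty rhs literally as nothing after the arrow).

aa->b; ba->b

  | abbbaa => abbba => abbb
  | aaabbbbaaa => babbbbaaa => bbbbbaaa => bbbbbaa => bbbbba => bbbbb
  | babaaba => bbaaba => bbaba => bbba => bbb
  | aabbab => bbbab => bbbb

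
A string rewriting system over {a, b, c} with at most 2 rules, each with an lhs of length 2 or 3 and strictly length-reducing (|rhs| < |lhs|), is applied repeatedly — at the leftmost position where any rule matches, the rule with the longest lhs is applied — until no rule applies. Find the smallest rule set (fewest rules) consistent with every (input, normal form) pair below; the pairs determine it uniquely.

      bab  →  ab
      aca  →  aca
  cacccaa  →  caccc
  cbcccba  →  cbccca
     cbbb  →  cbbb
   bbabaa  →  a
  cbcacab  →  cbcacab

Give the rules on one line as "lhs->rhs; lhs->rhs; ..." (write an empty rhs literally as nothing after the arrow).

  | bab => ab
  | aca
  | cacccaa => caccc
  | cbcccba => cbccca

aa->; ba->a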